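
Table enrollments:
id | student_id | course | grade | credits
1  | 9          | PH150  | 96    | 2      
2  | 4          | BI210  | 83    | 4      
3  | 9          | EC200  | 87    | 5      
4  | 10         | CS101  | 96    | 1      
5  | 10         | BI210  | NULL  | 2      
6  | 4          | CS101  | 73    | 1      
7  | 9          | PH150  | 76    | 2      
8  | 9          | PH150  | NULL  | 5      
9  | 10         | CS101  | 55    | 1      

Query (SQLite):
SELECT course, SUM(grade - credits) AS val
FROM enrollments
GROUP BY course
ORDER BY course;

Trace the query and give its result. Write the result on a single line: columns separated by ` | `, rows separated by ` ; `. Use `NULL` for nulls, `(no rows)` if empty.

BI210 | 79 ; CS101 | 221 ; EC200 | 82 ; PH150 | 168

For each row compute grade - credits.
Group by course; take SUM of the expression per group.
  BI210: ids {2, 5} → SUM(grade - credits)=79
  CS101: ids {4, 6, 9} → SUM(grade - credits)=221
  EC200: ids {3} → SUM(grade - credits)=82
  PH150: ids {1, 7, 8} → SUM(grade - credits)=168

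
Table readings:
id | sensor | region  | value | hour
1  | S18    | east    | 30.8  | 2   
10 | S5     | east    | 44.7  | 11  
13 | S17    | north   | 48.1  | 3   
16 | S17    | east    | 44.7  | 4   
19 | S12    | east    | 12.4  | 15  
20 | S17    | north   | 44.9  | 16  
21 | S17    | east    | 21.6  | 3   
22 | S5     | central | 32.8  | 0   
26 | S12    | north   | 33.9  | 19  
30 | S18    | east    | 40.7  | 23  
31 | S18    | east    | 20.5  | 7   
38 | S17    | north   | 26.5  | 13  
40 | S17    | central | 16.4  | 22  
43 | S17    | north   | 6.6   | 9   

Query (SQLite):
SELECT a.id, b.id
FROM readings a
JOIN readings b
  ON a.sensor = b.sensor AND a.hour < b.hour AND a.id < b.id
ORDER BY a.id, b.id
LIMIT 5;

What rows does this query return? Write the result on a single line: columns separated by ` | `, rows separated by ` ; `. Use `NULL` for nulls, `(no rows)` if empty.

1 | 30 ; 1 | 31 ; 13 | 16 ; 13 | 20 ; 13 | 38

Pairs (a,b) with same sensor, a.hour < b.hour, a.id < b.id.
sensor groups: S12:{19,26} S17:{13,16,20,21,38,40,43} S18:{1,30,31} S5:{10,22}
Ordered by (a.id, b.id); first 5.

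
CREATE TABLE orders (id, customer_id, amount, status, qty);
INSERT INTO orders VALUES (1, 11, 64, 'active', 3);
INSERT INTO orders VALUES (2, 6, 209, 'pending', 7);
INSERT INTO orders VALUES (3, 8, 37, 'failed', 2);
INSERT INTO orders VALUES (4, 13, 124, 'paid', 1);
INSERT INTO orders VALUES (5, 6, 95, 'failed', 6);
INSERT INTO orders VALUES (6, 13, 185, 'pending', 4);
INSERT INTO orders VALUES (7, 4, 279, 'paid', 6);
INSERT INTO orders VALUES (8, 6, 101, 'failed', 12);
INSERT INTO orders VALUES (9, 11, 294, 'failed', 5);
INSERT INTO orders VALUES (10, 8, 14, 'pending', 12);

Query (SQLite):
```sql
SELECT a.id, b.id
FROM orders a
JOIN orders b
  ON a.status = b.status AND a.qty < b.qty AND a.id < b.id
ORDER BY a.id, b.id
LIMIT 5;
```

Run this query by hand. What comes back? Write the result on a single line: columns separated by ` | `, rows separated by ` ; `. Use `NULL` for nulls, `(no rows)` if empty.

Pairs (a,b) with same status, a.qty < b.qty, a.id < b.id.
status groups: active:{1} failed:{3,5,8,9} paid:{4,7} pending:{2,6,10}
Ordered by (a.id, b.id); first 5.

2 | 10 ; 3 | 5 ; 3 | 8 ; 3 | 9 ; 4 | 7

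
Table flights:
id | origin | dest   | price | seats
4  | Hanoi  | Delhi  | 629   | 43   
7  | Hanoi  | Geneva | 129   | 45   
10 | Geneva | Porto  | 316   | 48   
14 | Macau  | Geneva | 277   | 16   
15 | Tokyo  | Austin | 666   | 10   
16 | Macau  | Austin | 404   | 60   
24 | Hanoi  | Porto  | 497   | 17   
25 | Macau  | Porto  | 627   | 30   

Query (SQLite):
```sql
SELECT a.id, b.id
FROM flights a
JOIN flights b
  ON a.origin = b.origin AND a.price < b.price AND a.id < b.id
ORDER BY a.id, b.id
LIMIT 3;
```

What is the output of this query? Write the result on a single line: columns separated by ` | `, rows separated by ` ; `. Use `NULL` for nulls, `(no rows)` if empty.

Pairs (a,b) with same origin, a.price < b.price, a.id < b.id.
origin groups: Geneva:{10} Hanoi:{4,7,24} Macau:{14,16,25} Tokyo:{15}
Ordered by (a.id, b.id); first 3.

7 | 24 ; 14 | 16 ; 14 | 25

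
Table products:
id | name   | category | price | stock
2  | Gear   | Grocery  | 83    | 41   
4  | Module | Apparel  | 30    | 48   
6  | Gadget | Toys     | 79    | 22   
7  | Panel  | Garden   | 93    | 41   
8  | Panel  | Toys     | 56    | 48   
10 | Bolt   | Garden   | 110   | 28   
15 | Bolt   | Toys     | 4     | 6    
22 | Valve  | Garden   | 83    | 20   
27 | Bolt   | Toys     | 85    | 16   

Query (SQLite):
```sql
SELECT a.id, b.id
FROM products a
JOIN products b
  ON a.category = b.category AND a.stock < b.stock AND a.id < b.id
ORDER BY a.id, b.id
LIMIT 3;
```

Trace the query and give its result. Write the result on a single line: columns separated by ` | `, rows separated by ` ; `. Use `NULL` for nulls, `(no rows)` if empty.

6 | 8 ; 15 | 27

Pairs (a,b) with same category, a.stock < b.stock, a.id < b.id.
category groups: Apparel:{4} Garden:{7,10,22} Grocery:{2} Toys:{6,8,15,27}
Ordered by (a.id, b.id); first 3.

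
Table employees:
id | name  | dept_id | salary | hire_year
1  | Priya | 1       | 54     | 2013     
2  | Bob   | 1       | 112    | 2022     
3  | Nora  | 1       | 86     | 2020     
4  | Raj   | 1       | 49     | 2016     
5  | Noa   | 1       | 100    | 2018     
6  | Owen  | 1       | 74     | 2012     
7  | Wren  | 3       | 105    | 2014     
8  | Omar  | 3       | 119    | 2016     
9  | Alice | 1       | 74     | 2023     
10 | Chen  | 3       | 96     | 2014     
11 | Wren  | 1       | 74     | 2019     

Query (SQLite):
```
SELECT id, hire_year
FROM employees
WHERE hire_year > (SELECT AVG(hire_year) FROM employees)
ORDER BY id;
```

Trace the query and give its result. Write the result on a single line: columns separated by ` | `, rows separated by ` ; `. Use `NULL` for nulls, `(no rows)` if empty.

2 | 2022 ; 3 | 2020 ; 5 | 2018 ; 9 | 2023 ; 11 | 2019

Scalar subquery: AVG(hire_year) over all employees rows = 2017.0.
Keep rows where hire_year > that value.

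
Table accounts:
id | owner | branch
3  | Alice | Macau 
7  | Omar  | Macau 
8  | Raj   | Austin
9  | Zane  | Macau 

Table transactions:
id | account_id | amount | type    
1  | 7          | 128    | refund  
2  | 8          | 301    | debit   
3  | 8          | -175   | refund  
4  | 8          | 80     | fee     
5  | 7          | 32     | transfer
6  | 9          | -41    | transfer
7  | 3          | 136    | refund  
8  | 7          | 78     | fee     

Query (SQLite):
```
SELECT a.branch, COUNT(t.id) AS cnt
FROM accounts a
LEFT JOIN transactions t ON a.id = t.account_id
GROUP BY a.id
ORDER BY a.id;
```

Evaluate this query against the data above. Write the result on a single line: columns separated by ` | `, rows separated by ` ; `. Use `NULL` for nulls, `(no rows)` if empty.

LEFT JOIN keeps every accounts row; unmatched ones get NULL for transactions columns.
Group by accounts.id and compute COUNT(t.id). COUNT(col) of an all-NULL group is 0.
  3: ids {7} → COUNT(t.id)=1
  7: ids {1, 5, 8} → COUNT(t.id)=3
  8: ids {2, 3, 4} → COUNT(t.id)=3
  9: ids {6} → COUNT(t.id)=1

Macau | 1 ; Macau | 3 ; Austin | 3 ; Macau | 1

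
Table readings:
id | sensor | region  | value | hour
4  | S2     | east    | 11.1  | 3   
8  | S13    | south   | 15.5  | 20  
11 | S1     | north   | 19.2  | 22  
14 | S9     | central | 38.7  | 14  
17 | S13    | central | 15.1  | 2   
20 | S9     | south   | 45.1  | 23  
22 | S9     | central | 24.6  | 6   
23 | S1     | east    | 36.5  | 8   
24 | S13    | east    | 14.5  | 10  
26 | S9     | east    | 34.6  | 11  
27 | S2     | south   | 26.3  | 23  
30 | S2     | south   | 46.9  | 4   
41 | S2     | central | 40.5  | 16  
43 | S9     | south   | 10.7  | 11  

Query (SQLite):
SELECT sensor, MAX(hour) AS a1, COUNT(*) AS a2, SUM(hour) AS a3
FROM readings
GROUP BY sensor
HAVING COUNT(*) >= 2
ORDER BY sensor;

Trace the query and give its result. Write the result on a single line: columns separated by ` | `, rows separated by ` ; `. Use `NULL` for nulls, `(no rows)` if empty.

S1 | 22 | 2 | 30 ; S13 | 20 | 3 | 32 ; S2 | 23 | 4 | 46 ; S9 | 23 | 5 | 65

Group readings by sensor.
Per group compute: MAX(hour), COUNT(*), SUM(hour).
HAVING: drop groups with fewer than 2 rows.
  S1: ids {11, 23} → MAX(hour)=22, COUNT(*)=2, SUM(hour)=30
  S13: ids {8, 17, 24} → MAX(hour)=20, COUNT(*)=3, SUM(hour)=32
  S2: ids {4, 27, 30, 41} → MAX(hour)=23, COUNT(*)=4, SUM(hour)=46
  S9: ids {14, 20, 22, 26, 43} → MAX(hour)=23, COUNT(*)=5, SUM(hour)=65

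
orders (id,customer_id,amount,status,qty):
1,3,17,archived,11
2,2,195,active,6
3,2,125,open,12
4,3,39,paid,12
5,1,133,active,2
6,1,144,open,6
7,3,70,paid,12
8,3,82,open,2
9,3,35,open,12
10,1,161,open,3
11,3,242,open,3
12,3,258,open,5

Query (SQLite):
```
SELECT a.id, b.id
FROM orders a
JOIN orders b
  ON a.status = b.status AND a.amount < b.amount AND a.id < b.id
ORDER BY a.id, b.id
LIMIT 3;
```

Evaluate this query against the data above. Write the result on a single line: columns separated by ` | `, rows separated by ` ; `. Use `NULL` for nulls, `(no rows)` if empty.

3 | 6 ; 3 | 10 ; 3 | 11

Pairs (a,b) with same status, a.amount < b.amount, a.id < b.id.
status groups: active:{2,5} archived:{1} open:{3,6,8,9,10,11,12} paid:{4,7}
Ordered by (a.id, b.id); first 3.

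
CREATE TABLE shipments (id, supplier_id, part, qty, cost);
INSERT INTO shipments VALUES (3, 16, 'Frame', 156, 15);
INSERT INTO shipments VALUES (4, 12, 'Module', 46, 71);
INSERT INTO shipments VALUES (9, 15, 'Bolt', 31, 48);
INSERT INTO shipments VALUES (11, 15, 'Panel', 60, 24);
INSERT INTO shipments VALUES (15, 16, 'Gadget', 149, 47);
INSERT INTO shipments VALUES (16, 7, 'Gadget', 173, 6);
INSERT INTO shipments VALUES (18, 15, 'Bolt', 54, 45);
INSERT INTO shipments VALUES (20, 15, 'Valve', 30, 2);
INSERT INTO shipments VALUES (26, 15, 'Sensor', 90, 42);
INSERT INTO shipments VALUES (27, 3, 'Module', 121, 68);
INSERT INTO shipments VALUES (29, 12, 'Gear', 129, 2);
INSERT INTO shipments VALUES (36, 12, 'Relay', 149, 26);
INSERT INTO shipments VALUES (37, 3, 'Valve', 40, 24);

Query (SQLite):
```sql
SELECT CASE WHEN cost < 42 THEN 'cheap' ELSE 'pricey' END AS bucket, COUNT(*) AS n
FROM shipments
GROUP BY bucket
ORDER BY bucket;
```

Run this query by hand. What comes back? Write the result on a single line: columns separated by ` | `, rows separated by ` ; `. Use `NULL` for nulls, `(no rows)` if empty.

Bucket rows by cost < 42 → 'cheap' else 'pricey'; count each bucket.

cheap | 7 ; pricey | 6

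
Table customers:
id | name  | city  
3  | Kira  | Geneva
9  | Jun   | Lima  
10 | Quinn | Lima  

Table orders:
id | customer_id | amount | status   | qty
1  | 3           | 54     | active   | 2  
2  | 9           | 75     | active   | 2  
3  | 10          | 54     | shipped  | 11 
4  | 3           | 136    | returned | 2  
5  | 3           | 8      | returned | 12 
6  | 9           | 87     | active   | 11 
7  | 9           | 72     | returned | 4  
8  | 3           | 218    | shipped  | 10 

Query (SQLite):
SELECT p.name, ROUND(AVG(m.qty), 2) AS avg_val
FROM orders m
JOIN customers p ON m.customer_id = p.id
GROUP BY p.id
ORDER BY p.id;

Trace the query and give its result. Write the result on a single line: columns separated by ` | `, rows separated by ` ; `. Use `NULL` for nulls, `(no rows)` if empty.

Join each orders row to its customers via customer_id.
Group joined rows by customers.id; compute ROUND(AVG(m.qty), 2) per group.
  3: ids {1, 4, 5, 8} → ROUND(AVG(m.qty), 2)=6.5
  9: ids {2, 6, 7} → ROUND(AVG(m.qty), 2)=5.67
  10: ids {3} → ROUND(AVG(m.qty), 2)=11

Kira | 6.5 ; Jun | 5.67 ; Quinn | 11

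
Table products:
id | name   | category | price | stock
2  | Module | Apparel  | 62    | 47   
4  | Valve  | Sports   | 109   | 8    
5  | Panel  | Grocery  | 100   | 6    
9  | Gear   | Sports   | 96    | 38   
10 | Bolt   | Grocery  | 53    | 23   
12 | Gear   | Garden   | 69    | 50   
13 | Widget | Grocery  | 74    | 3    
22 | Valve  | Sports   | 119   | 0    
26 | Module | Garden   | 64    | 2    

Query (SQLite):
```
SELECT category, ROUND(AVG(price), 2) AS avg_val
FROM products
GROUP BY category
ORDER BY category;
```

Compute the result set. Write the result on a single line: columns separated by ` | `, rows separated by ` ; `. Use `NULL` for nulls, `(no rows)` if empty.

Apparel | 62 ; Garden | 66.5 ; Grocery | 75.67 ; Sports | 108

Partition products by category; compute ROUND(AVG(price), 2) within each group.
  Apparel: ids {2} → ROUND(AVG(price), 2)=62
  Garden: ids {12, 26} → ROUND(AVG(price), 2)=66.5
  Grocery: ids {5, 10, 13} → ROUND(AVG(price), 2)=75.67
  Sports: ids {4, 9, 22} → ROUND(AVG(price), 2)=108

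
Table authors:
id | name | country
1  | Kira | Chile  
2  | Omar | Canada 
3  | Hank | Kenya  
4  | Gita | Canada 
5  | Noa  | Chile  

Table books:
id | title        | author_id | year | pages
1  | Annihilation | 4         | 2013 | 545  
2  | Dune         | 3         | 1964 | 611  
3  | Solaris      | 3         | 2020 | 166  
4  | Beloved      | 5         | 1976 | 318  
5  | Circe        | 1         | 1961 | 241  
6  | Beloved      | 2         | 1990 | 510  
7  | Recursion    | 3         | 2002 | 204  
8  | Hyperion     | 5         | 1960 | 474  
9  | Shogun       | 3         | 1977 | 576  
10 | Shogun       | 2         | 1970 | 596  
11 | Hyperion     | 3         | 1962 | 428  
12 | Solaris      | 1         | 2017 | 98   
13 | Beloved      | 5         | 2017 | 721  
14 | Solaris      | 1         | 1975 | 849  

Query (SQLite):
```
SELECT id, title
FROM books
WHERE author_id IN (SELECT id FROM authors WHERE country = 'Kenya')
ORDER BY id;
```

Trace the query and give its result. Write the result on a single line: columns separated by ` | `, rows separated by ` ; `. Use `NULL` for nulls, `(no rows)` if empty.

2 | Dune ; 3 | Solaris ; 7 | Recursion ; 9 | Shogun ; 11 | Hyperion

Inner query: authors.id where country = 'Kenya'.
Outer: keep books rows whose author_id is in that set.
Inner query → {3}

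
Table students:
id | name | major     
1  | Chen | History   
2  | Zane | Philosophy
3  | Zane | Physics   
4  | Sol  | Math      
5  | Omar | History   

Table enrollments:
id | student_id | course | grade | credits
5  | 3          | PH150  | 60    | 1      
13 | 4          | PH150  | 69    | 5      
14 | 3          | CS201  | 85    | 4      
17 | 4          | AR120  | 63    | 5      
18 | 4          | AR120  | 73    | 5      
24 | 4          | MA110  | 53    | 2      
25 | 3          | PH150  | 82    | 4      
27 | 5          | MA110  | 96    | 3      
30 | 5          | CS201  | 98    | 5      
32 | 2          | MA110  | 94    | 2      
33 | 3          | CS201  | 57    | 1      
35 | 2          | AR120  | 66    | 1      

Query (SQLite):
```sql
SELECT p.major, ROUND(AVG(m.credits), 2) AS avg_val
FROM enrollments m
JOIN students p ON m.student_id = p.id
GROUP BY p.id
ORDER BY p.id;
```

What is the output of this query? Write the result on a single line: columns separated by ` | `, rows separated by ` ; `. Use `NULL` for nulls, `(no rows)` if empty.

Philosophy | 1.5 ; Physics | 2.5 ; Math | 4.25 ; History | 4

Join each enrollments row to its students via student_id.
Group joined rows by students.id; compute ROUND(AVG(m.credits), 2) per group.
  2: ids {32, 35} → ROUND(AVG(m.credits), 2)=1.5
  3: ids {5, 14, 25, 33} → ROUND(AVG(m.credits), 2)=2.5
  4: ids {13, 17, 18, 24} → ROUND(AVG(m.credits), 2)=4.25
  5: ids {27, 30} → ROUND(AVG(m.credits), 2)=4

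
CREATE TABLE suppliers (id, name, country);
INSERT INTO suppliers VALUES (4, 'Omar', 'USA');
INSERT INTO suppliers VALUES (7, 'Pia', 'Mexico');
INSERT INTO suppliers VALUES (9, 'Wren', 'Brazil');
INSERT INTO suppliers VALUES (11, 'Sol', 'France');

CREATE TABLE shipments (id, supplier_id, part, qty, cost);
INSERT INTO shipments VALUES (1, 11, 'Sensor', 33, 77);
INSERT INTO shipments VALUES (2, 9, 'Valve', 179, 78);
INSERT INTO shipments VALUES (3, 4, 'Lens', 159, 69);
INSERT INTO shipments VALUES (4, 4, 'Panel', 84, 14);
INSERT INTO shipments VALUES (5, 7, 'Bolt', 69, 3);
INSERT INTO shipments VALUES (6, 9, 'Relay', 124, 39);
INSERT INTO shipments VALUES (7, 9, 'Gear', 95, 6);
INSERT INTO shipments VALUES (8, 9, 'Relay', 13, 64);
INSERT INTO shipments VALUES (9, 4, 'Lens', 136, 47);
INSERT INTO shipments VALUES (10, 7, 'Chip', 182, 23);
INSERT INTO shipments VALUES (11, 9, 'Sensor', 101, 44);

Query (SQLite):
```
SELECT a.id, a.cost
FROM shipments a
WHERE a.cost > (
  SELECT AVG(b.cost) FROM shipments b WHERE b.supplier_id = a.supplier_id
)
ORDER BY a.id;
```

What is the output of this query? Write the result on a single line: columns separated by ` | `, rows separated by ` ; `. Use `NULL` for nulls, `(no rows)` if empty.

For each shipments row a, compute AVG(cost) over rows sharing a.supplier_id.
Keep row a if a.cost > that per-group AVG.
  supplier_id=4: AVG(cost) = 43.333333
  supplier_id=7: AVG(cost) = 13.0
  supplier_id=9: AVG(cost) = 46.2
  supplier_id=11: AVG(cost) = 77.0

2 | 78 ; 3 | 69 ; 8 | 64 ; 9 | 47 ; 10 | 23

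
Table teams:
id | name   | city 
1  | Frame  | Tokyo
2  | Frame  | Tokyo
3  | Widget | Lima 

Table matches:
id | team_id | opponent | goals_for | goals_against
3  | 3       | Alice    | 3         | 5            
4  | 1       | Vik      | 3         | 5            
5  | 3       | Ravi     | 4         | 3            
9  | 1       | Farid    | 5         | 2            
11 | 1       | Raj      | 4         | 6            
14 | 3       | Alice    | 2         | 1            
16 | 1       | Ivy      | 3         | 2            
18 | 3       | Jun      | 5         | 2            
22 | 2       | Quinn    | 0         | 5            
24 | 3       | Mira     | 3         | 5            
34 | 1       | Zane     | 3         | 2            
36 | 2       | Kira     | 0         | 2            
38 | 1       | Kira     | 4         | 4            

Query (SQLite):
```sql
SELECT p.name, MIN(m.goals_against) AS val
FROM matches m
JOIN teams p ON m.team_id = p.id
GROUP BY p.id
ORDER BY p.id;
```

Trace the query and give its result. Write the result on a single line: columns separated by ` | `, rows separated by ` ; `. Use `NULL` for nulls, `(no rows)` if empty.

Frame | 2 ; Frame | 2 ; Widget | 1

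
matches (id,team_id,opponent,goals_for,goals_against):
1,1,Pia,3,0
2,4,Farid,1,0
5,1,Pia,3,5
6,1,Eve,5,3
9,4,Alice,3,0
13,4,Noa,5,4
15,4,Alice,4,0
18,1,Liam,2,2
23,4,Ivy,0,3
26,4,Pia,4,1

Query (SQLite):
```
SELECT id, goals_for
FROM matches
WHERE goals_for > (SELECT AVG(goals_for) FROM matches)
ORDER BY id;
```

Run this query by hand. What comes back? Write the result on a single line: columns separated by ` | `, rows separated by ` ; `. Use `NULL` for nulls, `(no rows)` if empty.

Scalar subquery: AVG(goals_for) over all matches rows = 3.0.
Keep rows where goals_for > that value.

6 | 5 ; 13 | 5 ; 15 | 4 ; 26 | 4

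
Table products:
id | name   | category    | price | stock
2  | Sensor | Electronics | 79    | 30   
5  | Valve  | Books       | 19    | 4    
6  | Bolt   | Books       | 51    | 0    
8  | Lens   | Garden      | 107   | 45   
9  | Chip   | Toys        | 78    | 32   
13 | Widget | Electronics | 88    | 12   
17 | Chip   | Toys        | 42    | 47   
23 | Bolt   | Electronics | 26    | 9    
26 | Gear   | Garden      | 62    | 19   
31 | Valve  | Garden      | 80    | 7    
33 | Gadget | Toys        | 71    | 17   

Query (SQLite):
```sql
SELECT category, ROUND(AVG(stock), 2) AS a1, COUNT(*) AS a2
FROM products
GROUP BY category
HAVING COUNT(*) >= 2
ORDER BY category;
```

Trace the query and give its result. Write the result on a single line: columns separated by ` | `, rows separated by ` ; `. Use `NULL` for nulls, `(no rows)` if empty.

Books | 2 | 2 ; Electronics | 17 | 3 ; Garden | 23.67 | 3 ; Toys | 32 | 3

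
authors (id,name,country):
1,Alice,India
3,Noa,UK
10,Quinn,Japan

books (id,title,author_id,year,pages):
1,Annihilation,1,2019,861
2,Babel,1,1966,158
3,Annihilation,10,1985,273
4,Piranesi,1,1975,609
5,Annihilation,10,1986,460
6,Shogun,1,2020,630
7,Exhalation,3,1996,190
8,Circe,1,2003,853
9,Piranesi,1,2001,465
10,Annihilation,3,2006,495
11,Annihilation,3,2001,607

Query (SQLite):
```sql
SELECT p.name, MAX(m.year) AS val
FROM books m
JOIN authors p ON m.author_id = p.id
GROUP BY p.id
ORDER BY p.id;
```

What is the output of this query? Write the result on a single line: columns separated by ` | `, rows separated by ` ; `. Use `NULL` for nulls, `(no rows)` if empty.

Join each books row to its authors via author_id.
Group joined rows by authors.id; compute MAX(m.year) per group.
  1: ids {1, 2, 4, 6, 8, 9} → MAX(m.year)=2020
  3: ids {7, 10, 11} → MAX(m.year)=2006
  10: ids {3, 5} → MAX(m.year)=1986

Alice | 2020 ; Noa | 2006 ; Quinn | 1986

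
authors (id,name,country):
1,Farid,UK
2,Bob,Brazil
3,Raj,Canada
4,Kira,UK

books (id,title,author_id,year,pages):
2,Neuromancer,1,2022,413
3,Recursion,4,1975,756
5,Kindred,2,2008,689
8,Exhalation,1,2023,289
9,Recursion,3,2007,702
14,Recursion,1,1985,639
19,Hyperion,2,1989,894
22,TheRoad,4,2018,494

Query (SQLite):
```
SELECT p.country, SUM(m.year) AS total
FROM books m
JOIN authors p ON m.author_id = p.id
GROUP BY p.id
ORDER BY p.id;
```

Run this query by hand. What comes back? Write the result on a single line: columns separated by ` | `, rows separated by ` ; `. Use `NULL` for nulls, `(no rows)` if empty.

Join each books row to its authors via author_id.
Group joined rows by authors.id; compute SUM(m.year) per group.
  1: ids {2, 8, 14} → SUM(m.year)=6030
  2: ids {5, 19} → SUM(m.year)=3997
  3: ids {9} → SUM(m.year)=2007
  4: ids {3, 22} → SUM(m.year)=3993

UK | 6030 ; Brazil | 3997 ; Canada | 2007 ; UK | 3993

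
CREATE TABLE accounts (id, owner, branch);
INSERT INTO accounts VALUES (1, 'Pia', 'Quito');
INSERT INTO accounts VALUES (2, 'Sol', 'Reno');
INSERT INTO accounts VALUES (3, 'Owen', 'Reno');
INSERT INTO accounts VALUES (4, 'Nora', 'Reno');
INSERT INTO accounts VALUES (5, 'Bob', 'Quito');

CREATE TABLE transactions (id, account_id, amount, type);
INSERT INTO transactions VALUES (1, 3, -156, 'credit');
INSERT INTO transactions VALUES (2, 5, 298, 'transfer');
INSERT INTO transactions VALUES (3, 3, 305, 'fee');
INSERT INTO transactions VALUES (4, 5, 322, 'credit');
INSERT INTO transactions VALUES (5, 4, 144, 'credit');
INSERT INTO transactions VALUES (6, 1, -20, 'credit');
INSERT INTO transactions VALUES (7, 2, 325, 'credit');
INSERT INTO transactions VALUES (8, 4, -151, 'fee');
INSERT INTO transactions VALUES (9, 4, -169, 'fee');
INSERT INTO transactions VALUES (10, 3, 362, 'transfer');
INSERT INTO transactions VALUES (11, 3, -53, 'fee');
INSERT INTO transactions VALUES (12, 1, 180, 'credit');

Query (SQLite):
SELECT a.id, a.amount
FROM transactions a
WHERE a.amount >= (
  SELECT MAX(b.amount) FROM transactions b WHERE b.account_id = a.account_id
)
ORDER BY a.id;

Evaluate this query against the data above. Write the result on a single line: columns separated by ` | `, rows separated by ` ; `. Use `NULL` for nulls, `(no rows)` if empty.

4 | 322 ; 5 | 144 ; 7 | 325 ; 10 | 362 ; 12 | 180

For each transactions row a, compute MAX(amount) over rows sharing a.account_id.
Keep row a if a.amount >= that per-group MAX.
  account_id=1: MAX(amount) = 180
  account_id=2: MAX(amount) = 325
  account_id=3: MAX(amount) = 362
  account_id=4: MAX(amount) = 144
  account_id=5: MAX(amount) = 322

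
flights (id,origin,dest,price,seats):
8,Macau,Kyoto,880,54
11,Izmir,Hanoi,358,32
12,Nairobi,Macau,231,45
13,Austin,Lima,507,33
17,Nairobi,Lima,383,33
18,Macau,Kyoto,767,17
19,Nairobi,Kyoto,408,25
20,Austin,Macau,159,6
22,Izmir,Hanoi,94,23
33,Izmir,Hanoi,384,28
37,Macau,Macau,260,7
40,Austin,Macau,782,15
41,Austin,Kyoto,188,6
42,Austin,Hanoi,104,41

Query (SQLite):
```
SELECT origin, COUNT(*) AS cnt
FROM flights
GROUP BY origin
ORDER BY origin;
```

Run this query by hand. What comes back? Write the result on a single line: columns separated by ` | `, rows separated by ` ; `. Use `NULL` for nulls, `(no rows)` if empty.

Austin | 5 ; Izmir | 3 ; Macau | 3 ; Nairobi | 3

Partition flights by origin; compute COUNT(*) within each group.
  Austin: ids {13, 20, 40, 41, 42} → COUNT(*)=5
  Izmir: ids {11, 22, 33} → COUNT(*)=3
  Macau: ids {8, 18, 37} → COUNT(*)=3
  Nairobi: ids {12, 17, 19} → COUNT(*)=3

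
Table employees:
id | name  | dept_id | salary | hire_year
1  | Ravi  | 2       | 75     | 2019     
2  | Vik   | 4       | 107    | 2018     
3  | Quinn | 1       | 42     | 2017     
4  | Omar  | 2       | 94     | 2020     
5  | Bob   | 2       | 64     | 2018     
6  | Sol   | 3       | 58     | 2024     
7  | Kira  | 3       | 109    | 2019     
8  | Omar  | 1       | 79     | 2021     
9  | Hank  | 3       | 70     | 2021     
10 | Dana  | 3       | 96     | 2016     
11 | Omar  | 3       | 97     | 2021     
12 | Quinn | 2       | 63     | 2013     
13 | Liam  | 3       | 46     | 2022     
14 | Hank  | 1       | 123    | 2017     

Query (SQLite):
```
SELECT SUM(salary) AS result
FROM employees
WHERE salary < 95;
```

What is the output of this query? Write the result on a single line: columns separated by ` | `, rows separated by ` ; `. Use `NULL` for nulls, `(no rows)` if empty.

Rows where salary < 95 → salary values: [75, 42, 94, 64, 58, 79, 70, 63, 46].
SUM of non-NULL values = 591.

591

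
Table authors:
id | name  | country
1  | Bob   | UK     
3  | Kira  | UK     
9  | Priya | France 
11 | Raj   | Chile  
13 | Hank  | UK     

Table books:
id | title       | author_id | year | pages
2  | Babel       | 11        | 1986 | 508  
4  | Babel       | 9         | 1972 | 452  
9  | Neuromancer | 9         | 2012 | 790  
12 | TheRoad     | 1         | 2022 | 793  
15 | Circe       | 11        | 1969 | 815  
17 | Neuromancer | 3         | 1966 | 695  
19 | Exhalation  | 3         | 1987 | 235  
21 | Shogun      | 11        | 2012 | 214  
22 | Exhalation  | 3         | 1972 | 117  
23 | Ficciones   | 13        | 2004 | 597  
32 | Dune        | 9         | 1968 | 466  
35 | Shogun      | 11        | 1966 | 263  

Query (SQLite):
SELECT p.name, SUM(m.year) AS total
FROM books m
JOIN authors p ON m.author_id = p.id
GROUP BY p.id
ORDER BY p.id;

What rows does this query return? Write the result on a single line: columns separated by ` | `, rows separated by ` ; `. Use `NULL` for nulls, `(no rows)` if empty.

Bob | 2022 ; Kira | 5925 ; Priya | 5952 ; Raj | 7933 ; Hank | 2004

Join each books row to its authors via author_id.
Group joined rows by authors.id; compute SUM(m.year) per group.
  1: ids {12} → SUM(m.year)=2022
  3: ids {17, 19, 22} → SUM(m.year)=5925
  9: ids {4, 9, 32} → SUM(m.year)=5952
  11: ids {2, 15, 21, 35} → SUM(m.year)=7933
  13: ids {23} → SUM(m.year)=2004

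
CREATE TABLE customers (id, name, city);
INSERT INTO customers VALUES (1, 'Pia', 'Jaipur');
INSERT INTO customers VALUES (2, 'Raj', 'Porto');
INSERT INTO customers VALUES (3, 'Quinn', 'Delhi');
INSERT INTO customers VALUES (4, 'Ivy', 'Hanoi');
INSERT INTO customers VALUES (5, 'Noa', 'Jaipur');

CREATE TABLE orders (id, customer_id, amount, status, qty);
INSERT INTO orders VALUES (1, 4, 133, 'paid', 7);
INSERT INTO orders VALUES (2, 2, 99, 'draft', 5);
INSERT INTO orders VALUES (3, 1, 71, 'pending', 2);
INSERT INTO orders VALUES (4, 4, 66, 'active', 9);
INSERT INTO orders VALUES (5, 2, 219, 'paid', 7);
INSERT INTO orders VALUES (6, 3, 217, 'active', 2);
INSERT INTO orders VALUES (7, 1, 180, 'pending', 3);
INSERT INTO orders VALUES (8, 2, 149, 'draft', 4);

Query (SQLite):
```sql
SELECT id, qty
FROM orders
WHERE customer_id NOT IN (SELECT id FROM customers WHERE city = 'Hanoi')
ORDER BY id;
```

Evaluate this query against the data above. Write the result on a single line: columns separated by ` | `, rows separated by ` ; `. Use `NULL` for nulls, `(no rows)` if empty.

2 | 5 ; 3 | 2 ; 5 | 7 ; 6 | 2 ; 7 | 3 ; 8 | 4

Inner query: customers.id where city = 'Hanoi'.
Outer: keep orders rows whose customer_id is not in that set.
Inner query → {4}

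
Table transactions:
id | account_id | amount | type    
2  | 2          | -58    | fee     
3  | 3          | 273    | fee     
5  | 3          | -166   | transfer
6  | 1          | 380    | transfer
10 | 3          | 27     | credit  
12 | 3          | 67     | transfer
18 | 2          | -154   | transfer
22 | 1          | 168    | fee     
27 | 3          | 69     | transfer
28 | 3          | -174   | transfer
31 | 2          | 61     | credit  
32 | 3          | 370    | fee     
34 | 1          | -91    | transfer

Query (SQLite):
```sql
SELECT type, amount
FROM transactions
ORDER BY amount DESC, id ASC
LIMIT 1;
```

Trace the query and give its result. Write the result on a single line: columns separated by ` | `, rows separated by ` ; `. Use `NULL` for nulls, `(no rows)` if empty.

transfer | 380

Sort by amount desc, tiebreak id asc: (380, id=6), (370, id=32), (273, id=3), (168, id=22) …. Take first 1.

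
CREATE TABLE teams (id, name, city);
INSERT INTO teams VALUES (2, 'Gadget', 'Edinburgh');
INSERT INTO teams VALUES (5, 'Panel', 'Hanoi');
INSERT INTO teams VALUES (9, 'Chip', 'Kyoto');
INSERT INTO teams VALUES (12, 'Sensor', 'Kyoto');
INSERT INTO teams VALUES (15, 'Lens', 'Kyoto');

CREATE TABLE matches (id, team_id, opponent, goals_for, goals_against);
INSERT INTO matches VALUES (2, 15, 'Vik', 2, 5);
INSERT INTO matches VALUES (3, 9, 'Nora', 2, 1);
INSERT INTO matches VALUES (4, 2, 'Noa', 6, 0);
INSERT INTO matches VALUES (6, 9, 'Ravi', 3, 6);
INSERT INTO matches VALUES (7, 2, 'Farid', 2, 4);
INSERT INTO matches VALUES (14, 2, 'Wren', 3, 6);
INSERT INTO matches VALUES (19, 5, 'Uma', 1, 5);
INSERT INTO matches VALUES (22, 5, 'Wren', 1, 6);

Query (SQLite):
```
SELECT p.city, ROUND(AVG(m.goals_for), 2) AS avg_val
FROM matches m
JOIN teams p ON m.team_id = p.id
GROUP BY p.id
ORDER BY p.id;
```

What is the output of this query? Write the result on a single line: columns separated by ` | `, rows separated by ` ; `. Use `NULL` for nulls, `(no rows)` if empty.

Edinburgh | 3.67 ; Hanoi | 1 ; Kyoto | 2.5 ; Kyoto | 2

Join each matches row to its teams via team_id.
Group joined rows by teams.id; compute ROUND(AVG(m.goals_for), 2) per group.
  2: ids {4, 7, 14} → ROUND(AVG(m.goals_for), 2)=3.67
  5: ids {19, 22} → ROUND(AVG(m.goals_for), 2)=1
  9: ids {3, 6} → ROUND(AVG(m.goals_for), 2)=2.5
  15: ids {2} → ROUND(AVG(m.goals_for), 2)=2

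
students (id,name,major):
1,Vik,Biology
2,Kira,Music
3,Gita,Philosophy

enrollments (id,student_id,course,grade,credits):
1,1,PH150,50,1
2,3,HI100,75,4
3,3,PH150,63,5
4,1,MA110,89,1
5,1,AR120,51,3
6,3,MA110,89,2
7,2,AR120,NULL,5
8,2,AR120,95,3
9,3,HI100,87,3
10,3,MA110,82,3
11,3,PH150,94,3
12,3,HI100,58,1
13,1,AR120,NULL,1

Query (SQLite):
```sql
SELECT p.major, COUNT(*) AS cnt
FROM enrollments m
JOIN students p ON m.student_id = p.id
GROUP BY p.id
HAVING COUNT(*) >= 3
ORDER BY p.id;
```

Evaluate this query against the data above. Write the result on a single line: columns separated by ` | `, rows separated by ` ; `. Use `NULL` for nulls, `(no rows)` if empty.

Join each enrollments row to its students via student_id.
Group joined rows by students.id; compute COUNT(*) per group.
HAVING: keep groups with count ≥ 3.
  1: ids {1, 4, 5, 13} → COUNT(*)=4
  2: ids {7, 8} → COUNT(*)=2
  3: ids {2, 3, 6, 9, 10, 11, 12} → COUNT(*)=7

Biology | 4 ; Philosophy | 7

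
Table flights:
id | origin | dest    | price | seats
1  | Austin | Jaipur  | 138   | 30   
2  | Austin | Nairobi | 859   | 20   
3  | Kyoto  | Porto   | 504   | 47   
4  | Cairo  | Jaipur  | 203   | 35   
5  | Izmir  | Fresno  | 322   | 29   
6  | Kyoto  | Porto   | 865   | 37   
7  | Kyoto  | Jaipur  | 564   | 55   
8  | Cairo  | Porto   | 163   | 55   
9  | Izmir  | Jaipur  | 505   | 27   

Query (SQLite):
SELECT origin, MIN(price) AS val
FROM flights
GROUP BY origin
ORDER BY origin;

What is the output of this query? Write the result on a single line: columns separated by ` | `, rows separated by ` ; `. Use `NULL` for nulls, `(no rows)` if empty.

Austin | 138 ; Cairo | 163 ; Izmir | 322 ; Kyoto | 504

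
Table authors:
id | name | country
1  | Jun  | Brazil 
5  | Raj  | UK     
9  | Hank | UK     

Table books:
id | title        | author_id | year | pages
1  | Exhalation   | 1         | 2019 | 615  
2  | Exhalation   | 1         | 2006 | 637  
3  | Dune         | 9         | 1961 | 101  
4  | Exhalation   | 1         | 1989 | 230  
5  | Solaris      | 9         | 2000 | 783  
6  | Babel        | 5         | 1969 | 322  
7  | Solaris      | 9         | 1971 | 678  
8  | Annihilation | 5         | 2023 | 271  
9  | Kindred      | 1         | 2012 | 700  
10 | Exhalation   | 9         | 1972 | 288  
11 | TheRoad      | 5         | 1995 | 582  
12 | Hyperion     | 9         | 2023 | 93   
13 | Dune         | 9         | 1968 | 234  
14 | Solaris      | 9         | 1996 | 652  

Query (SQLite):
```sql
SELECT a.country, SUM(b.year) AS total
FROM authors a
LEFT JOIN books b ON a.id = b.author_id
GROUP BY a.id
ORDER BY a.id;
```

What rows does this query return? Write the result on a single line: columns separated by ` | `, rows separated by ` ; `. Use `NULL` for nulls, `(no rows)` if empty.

LEFT JOIN keeps every authors row; unmatched ones get NULL for books columns.
Group by authors.id and compute SUM(b.year). SUM over an all-NULL group is NULL.
  1: ids {1, 2, 4, 9} → SUM(b.year)=8026
  5: ids {6, 8, 11} → SUM(b.year)=5987
  9: ids {3, 5, 7, 10, 12, 13, 14} → SUM(b.year)=13891

Brazil | 8026 ; UK | 5987 ; UK | 13891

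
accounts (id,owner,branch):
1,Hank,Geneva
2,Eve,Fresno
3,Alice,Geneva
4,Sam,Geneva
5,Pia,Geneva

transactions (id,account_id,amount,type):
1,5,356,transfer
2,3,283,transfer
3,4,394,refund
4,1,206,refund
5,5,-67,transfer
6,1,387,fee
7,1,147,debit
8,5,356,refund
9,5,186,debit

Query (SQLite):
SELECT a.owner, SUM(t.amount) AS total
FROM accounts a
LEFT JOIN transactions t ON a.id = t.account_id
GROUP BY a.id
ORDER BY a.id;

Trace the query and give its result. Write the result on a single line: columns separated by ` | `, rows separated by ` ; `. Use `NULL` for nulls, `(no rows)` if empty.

Hank | 740 ; Eve | NULL ; Alice | 283 ; Sam | 394 ; Pia | 831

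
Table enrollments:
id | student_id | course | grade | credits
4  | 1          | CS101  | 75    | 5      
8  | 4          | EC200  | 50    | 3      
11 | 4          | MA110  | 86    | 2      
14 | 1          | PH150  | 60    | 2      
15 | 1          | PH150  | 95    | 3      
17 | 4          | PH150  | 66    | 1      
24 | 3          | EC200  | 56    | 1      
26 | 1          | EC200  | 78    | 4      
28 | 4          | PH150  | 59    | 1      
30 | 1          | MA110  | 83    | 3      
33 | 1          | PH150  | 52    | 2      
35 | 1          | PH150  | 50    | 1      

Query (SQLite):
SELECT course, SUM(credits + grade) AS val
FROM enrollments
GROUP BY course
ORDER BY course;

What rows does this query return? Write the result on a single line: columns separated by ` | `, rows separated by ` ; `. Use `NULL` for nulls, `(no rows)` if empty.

For each row compute credits + grade.
Group by course; take SUM of the expression per group.
  CS101: ids {4} → SUM(credits + grade)=80
  EC200: ids {8, 24, 26} → SUM(credits + grade)=192
  MA110: ids {11, 30} → SUM(credits + grade)=174
  PH150: ids {14, 15, 17, 28, 33, 35} → SUM(credits + grade)=392

CS101 | 80 ; EC200 | 192 ; MA110 | 174 ; PH150 | 392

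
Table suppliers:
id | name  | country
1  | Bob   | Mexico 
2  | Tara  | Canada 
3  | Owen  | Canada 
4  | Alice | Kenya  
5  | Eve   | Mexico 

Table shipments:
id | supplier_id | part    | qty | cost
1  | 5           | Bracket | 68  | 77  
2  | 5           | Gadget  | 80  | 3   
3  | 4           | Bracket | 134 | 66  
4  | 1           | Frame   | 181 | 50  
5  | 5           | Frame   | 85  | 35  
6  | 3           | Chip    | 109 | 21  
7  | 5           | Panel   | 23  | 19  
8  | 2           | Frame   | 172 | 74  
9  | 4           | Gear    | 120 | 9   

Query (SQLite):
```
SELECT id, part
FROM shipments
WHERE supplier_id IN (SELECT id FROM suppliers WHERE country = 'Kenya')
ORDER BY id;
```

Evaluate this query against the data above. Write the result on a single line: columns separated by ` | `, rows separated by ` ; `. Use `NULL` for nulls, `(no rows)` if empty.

3 | Bracket ; 9 | Gear

Inner query: suppliers.id where country = 'Kenya'.
Outer: keep shipments rows whose supplier_id is in that set.
Inner query → {4}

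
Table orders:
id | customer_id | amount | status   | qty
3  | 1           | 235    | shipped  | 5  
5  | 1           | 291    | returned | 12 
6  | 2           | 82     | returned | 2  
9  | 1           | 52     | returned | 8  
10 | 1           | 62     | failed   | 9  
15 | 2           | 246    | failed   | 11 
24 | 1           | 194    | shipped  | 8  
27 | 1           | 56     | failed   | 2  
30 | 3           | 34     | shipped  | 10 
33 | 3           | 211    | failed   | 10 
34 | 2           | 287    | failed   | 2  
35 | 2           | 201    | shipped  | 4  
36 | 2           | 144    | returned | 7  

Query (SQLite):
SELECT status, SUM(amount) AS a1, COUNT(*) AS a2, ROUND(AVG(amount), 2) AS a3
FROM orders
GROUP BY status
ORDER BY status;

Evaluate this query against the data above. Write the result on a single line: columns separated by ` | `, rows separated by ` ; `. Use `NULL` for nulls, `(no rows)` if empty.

failed | 862 | 5 | 172.4 ; returned | 569 | 4 | 142.25 ; shipped | 664 | 4 | 166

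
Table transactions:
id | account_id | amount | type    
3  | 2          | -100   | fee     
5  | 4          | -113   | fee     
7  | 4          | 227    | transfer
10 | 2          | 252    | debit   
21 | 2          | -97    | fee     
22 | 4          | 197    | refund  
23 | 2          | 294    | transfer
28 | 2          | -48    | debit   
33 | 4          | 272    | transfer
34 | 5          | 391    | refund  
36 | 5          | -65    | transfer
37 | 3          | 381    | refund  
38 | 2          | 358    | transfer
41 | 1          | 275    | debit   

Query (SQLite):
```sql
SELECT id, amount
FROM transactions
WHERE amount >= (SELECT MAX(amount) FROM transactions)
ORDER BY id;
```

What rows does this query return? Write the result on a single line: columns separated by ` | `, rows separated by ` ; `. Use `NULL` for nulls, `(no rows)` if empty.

34 | 391

Scalar subquery: MAX(amount) over all transactions rows = 391.
Keep rows where amount >= that value.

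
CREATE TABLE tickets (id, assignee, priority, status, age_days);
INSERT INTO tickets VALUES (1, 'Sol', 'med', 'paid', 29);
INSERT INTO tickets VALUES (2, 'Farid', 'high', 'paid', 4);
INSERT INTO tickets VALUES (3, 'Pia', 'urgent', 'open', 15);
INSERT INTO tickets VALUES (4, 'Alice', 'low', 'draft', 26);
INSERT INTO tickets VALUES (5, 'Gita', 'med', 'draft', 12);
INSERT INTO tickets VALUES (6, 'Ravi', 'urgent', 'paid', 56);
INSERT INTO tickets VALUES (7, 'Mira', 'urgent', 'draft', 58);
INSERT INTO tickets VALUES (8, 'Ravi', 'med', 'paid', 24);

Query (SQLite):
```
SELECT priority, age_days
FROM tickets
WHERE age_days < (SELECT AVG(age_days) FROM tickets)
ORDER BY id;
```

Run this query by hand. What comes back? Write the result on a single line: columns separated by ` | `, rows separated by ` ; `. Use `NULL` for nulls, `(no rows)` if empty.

high | 4 ; urgent | 15 ; low | 26 ; med | 12 ; med | 24

Scalar subquery: AVG(age_days) over all tickets rows = 28.0.
Keep rows where age_days < that value.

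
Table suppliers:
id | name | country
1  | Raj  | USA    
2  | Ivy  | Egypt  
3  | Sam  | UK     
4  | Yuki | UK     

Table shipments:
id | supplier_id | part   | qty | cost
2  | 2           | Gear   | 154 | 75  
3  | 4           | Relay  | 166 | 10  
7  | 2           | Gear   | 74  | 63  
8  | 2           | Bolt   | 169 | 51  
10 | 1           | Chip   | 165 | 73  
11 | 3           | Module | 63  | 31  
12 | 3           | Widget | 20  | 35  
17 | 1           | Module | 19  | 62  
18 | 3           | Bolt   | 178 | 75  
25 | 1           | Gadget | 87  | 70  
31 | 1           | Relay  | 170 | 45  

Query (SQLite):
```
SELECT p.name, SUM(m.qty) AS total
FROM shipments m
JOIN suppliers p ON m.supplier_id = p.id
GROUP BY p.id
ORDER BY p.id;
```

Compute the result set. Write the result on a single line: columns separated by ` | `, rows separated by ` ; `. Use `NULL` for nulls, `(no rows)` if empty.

Join each shipments row to its suppliers via supplier_id.
Group joined rows by suppliers.id; compute SUM(m.qty) per group.
  1: ids {10, 17, 25, 31} → SUM(m.qty)=441
  2: ids {2, 7, 8} → SUM(m.qty)=397
  3: ids {11, 12, 18} → SUM(m.qty)=261
  4: ids {3} → SUM(m.qty)=166

Raj | 441 ; Ivy | 397 ; Sam | 261 ; Yuki | 166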